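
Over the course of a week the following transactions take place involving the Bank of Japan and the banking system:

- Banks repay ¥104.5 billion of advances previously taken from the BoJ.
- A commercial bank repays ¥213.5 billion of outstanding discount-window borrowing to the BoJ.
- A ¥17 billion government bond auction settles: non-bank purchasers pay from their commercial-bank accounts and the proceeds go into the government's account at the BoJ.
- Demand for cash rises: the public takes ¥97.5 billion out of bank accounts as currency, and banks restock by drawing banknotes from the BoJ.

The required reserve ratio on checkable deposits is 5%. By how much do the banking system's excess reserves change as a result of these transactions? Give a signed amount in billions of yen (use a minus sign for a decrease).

-¥426.775 billion

Discount-window repayment ¥104.5 billion: reserves −¥104.5B, deposits 0.
Discount-window repayment ¥213.5 billion: reserves −¥213.5B, deposits 0.
Government account inflow ¥17 billion: reserves −¥17B, deposits −¥17B.
Currency withdrawal ¥97.5 billion: reserves −¥97.5B, deposits −¥97.5B.
Totals: Δreserves = −¥432.5B, Δdeposits = −¥114.5B.
Δrequired reserves = 5% × −¥114.5B = −¥5.725B.
Δexcess reserves = Δreserves − Δrequired = −¥432.5B − (−¥5.725B) = -¥426.775 billion.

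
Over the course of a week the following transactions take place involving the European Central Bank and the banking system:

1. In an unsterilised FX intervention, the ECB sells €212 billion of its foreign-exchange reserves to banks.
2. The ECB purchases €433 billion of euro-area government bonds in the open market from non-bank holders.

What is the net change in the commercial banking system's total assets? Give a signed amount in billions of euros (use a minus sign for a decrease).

+€433 billion

ECB balance sheet:
  Assets:      Securities +€433B, Foreign assets −€212B
  Liabilities: Bank reserves +€221B
Commercial banking system:
  Assets:      Reserves at CB +€221B, Foreign assets +€212B
  Liabilities: Checkable deposits +€433B
Change in total bank assets = +€433 billion.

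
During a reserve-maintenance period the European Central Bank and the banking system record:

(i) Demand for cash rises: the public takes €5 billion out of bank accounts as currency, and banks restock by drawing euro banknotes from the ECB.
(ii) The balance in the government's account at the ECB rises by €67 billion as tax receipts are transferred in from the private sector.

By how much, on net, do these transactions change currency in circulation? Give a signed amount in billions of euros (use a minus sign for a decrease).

+€5 billion

ECB balance sheet:
  Assets:      no change
  Liabilities: Bank reserves −€72B, Currency in circulation +€5B, Government deposits +€67B
Commercial banking system:
  Assets:      Reserves at CB −€72B
  Liabilities: Checkable deposits −€72B
So the change in currency in circulation is +€5 billion.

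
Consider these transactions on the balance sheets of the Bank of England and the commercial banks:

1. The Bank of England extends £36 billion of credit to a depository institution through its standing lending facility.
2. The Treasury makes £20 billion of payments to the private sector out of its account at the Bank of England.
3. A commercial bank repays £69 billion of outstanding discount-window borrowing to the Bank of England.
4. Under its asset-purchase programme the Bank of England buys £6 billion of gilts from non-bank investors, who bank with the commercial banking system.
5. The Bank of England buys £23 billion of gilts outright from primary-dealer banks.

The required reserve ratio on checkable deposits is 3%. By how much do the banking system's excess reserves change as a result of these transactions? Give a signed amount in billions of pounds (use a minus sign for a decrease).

Discount-window loan £36 billion: reserves +£36B, deposits 0.
Government spending £20 billion: reserves +£20B, deposits +£20B.
Discount-window repayment £69 billion: reserves −£69B, deposits 0.
Asset purchase (from non-banks) £6 billion: reserves +£6B, deposits +£6B.
OMO purchase (from banks) £23 billion: reserves +£23B, deposits 0.
Totals: Δreserves = +£16B, Δdeposits = +£26B.
Δrequired reserves = 3% × +£26B = +£0.78B.
Δexcess reserves = Δreserves − Δrequired = +£16B − (+£0.78B) = +£15.22 billion.

+£15.22 billion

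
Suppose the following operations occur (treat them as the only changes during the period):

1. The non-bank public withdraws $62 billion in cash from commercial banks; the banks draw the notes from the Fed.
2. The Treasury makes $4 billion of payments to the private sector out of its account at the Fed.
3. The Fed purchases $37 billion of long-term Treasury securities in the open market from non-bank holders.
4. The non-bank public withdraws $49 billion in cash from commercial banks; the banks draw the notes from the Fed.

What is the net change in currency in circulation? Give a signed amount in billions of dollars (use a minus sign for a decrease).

Fed balance sheet:
  Assets:      Securities +$37B
  Liabilities: Bank reserves −$70B, Currency in circulation +$111B, Government deposits −$4B
So the change in currency in circulation is +$111 billion.

+$111 billion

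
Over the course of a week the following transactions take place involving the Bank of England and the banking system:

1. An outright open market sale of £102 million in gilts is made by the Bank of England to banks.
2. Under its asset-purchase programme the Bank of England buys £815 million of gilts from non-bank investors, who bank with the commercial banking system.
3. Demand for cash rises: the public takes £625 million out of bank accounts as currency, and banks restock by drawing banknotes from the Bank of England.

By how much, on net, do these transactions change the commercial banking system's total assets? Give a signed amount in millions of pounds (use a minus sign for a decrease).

Bank of England balance sheet:
  Assets:      Securities +£713M
  Liabilities: Bank reserves +£88M, Currency in circulation +£625M
Commercial banking system:
  Assets:      Reserves at CB +£88M, Securities +£102M
  Liabilities: Checkable deposits +£190M
Change in total bank assets = +£190 million.

+£190 million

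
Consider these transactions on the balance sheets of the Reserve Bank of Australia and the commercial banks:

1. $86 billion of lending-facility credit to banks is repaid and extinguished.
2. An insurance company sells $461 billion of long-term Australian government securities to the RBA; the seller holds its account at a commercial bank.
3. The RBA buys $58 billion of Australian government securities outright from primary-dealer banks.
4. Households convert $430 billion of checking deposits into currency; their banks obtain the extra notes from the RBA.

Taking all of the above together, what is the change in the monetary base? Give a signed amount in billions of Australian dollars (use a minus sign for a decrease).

Discount-window repayment $86 billion: RBA balance sheet contracts → −$86B.
Asset purchase (from non-banks) $461 billion: RBA balance sheet expands → +$461B.
OMO purchase (from banks) $58 billion: RBA balance sheet expands → +$58B.
Currency withdrawal $430 billion: just a shift between currency and reserves — both are base money → 0.
Net: −86 + 461 + 58 + 0 = +$433 billion.

+$433 billion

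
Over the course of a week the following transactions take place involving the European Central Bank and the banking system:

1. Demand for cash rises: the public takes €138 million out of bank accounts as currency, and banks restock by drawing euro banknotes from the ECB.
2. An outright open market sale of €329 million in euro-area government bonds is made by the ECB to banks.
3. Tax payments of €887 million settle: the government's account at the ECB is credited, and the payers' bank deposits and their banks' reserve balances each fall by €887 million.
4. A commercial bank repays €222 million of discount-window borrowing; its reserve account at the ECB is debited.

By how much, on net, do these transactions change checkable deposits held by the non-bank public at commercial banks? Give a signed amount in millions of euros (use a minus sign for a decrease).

-€1025 million

Currency withdrawal €138 million: non-bank counterparties' bank balances fall → −€138M.
OMO sale (to banks) €329 million: the counterparty is a bank, so public deposits are unchanged → 0.
Government account inflow €887 million: non-bank counterparties' bank balances fall → −€887M.
Discount-window repayment €222 million: the counterparty is a bank, so public deposits are unchanged → 0.
Net: −138 + 0 − 887 + 0 = -€1025 million.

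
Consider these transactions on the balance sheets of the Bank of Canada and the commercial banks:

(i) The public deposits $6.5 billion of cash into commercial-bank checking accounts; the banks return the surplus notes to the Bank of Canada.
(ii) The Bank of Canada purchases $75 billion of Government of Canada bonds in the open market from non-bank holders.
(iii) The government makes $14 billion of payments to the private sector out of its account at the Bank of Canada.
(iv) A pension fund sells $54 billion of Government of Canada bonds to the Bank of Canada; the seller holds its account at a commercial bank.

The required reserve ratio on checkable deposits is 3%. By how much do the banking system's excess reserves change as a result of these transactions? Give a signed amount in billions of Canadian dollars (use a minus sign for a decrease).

+$145.015 billion

Currency deposit $6.5 billion: reserves +$6.5B, deposits +$6.5B.
Asset purchase (from non-banks) $75 billion: reserves +$75B, deposits +$75B.
Government spending $14 billion: reserves +$14B, deposits +$14B.
Asset purchase (from non-banks) $54 billion: reserves +$54B, deposits +$54B.
Totals: Δreserves = +$149.5B, Δdeposits = +$149.5B.
Δrequired reserves = 3% × +$149.5B = +$4.485B.
Δexcess reserves = Δreserves − Δrequired = +$149.5B − (+$4.485B) = +$145.015 billion.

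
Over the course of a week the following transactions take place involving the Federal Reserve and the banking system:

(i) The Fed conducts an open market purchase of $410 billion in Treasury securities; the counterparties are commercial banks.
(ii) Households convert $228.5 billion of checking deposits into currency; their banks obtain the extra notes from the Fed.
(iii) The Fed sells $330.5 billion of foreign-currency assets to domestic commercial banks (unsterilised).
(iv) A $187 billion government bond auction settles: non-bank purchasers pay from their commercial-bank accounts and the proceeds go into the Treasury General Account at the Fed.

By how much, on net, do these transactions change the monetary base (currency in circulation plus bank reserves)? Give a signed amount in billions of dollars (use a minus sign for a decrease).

-$107.5 billion

Fed balance sheet:
  Assets:      Securities +$410B, Foreign assets −$330.5B
  Liabilities: Bank reserves −$336B, Currency in circulation +$228.5B, Government deposits +$187B
Monetary base = currency + reserves: +$228.5B + (−$336B) = -$107.5 billion.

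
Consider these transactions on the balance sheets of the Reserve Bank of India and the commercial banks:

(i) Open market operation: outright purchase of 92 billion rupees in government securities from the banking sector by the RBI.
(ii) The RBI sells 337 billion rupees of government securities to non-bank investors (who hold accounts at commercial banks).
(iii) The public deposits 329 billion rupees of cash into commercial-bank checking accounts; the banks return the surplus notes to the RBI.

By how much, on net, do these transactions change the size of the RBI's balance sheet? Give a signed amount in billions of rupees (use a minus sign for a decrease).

OMO purchase (from banks) 92 billion rupees: an RBI asset is acquired → +92B.
Asset sale (to non-banks) 337 billion rupees: an RBI asset is shed → −337B.
Currency deposit 329 billion rupees: only the composition of liabilities changes → 0.
Net: 92 − 337 + 0 = -245 billion.

-245 billion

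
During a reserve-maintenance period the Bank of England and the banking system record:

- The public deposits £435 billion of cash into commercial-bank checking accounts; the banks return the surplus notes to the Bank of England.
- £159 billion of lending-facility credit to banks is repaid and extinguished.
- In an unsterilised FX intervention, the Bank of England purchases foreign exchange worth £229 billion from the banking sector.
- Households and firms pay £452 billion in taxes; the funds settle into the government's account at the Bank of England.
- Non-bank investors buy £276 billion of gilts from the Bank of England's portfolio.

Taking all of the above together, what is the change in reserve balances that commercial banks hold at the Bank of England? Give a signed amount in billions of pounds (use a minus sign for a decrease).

Currency deposit £435 billion: returned notes are swapped for reserve credit → +£435B.
Discount-window repayment £159 billion: repayment is debited from reserves → −£159B.
FX purchase £229 billion: the Bank of England pays by crediting reserve accounts → +£229B.
Government account inflow £452 billion: funds move from bank reserves into the government account → −£452B.
Asset sale (to non-banks) £276 billion: the non-bank buyers' banks settle from reserves → −£276B.
Net: 435 − 159 + 229 − 452 − 276 = -£223 billion.

-£223 billion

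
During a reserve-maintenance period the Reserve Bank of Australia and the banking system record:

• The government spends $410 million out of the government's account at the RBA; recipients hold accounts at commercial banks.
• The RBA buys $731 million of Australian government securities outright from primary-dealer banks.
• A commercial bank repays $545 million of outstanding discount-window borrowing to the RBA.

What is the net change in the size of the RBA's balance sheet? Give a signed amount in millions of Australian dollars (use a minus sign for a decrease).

+$186 million

Government spending $410 million: only the composition of liabilities changes → 0.
OMO purchase (from banks) $731 million: an RBA asset is acquired → +$731M.
Discount-window repayment $545 million: an RBA asset is shed → −$545M.
Net: 0 + 731 − 545 = +$186 million.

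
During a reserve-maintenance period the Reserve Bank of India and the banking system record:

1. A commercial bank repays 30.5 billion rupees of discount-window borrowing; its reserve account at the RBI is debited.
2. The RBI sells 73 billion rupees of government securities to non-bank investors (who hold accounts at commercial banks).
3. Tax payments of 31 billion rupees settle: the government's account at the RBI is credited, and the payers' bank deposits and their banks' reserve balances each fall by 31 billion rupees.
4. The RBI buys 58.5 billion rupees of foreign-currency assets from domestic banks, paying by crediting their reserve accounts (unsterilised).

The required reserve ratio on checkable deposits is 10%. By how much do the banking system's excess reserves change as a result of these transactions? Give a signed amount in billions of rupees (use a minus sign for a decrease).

-65.6 billion

Discount-window repayment 30.5 billion rupees: reserves −30.5B, deposits 0.
Asset sale (to non-banks) 73 billion rupees: reserves −73B, deposits −73B.
Government account inflow 31 billion rupees: reserves −31B, deposits −31B.
FX purchase 58.5 billion rupees: reserves +58.5B, deposits 0.
Totals: Δreserves = −76B, Δdeposits = −104B.
Δrequired reserves = 10% × −104B = −10.4B.
Δexcess reserves = Δreserves − Δrequired = −76B − (−10.4B) = -65.6 billion.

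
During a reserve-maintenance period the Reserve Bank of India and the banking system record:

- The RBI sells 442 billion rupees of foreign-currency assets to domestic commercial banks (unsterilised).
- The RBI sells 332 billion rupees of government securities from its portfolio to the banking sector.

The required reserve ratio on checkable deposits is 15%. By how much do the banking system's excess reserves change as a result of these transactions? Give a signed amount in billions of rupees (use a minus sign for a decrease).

FX sale 442 billion rupees: reserves −442B, deposits 0.
OMO sale (to banks) 332 billion rupees: reserves −332B, deposits 0.
Totals: Δreserves = −774B, Δdeposits = 0.
Δrequired reserves = 15% × 0 = 0.
Δexcess reserves = Δreserves − Δrequired = −774B − (0) = -774 billion.

-774 billion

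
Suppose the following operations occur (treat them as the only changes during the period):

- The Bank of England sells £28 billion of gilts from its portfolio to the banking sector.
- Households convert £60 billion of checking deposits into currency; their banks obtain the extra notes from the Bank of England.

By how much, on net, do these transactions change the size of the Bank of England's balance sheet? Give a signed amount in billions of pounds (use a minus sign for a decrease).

Bank of England balance sheet:
  Assets:      Securities −£28B
  Liabilities: Bank reserves −£88B, Currency in circulation +£60B
Change in total Bank of England assets = -£28 billion.

-£28 billion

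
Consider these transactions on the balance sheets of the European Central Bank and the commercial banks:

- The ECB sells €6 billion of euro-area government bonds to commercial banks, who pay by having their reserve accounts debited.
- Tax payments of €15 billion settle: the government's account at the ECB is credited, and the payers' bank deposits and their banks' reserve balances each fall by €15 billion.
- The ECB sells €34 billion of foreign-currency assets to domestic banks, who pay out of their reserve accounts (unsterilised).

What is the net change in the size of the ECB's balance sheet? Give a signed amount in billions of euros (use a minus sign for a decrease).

-€40 billion

ECB balance sheet:
  Assets:      Securities −€6B, Foreign assets −€34B
  Liabilities: Bank reserves −€55B, Government deposits +€15B
Change in total ECB assets = -€40 billion.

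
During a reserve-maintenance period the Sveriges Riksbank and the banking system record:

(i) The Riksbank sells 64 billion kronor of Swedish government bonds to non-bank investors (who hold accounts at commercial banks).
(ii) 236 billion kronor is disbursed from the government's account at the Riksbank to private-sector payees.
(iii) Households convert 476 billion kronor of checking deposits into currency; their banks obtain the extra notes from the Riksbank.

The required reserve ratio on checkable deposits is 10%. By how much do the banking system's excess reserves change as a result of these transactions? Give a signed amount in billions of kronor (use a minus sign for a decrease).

Asset sale (to non-banks) 64 billion kronor: reserves −64B, deposits −64B.
Government spending 236 billion kronor: reserves +236B, deposits +236B.
Currency withdrawal 476 billion kronor: reserves −476B, deposits −476B.
Totals: Δreserves = −304B, Δdeposits = −304B.
Δrequired reserves = 10% × −304B = −30.4B.
Δexcess reserves = Δreserves − Δrequired = −304B − (−30.4B) = -273.6 billion.

-273.6 billion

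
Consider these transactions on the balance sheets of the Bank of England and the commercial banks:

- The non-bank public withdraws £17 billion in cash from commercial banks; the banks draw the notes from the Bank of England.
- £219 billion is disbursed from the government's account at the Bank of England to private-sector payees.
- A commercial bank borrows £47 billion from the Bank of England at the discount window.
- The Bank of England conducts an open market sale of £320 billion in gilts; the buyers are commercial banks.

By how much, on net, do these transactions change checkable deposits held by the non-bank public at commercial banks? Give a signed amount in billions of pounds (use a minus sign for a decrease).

Bank of England balance sheet:
  Assets:      Securities −£320B, Loans to banks +£47B
  Liabilities: Bank reserves −£71B, Currency in circulation +£17B, Government deposits −£219B
Commercial banking system:
  Assets:      Reserves at CB −£71B, Securities +£320B
  Liabilities: Checkable deposits +£202B, Borrowings from CB +£47B
So the change in checkable deposits held by the non-bank public at commercial banks is +£202 billion.

+£202 billion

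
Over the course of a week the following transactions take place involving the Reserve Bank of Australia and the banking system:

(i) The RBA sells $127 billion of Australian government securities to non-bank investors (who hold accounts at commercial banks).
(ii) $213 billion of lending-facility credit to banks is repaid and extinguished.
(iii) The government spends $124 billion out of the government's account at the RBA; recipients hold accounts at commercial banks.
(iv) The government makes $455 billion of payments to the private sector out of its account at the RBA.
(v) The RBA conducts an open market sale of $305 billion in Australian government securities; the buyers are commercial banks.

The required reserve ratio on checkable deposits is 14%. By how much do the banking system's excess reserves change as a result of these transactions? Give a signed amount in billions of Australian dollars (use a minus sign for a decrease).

-$129.28 billion

Asset sale (to non-banks) $127 billion: reserves −$127B, deposits −$127B.
Discount-window repayment $213 billion: reserves −$213B, deposits 0.
Government spending $124 billion: reserves +$124B, deposits +$124B.
Government spending $455 billion: reserves +$455B, deposits +$455B.
OMO sale (to banks) $305 billion: reserves −$305B, deposits 0.
Totals: Δreserves = −$66B, Δdeposits = +$452B.
Δrequired reserves = 14% × +$452B = +$63.28B.
Δexcess reserves = Δreserves − Δrequired = −$66B − (+$63.28B) = -$129.28 billion.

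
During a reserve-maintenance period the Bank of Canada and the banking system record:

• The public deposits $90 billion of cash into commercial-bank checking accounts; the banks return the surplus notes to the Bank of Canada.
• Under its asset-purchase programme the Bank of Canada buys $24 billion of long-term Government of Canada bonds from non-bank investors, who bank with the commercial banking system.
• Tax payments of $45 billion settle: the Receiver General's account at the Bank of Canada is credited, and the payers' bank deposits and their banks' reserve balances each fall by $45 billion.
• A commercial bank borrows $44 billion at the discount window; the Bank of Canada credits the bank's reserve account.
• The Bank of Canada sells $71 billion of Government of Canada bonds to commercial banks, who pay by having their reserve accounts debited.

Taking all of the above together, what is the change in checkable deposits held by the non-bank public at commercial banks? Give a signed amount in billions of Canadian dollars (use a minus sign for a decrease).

+$69 billion

Bank of Canada balance sheet:
  Assets:      Securities −$47B, Loans to banks +$44B
  Liabilities: Bank reserves +$42B, Currency in circulation −$90B, Government deposits +$45B
Commercial banking system:
  Assets:      Reserves at CB +$42B, Securities +$71B
  Liabilities: Checkable deposits +$69B, Borrowings from CB +$44B
So the change in checkable deposits held by the non-bank public at commercial banks is +$69 billion.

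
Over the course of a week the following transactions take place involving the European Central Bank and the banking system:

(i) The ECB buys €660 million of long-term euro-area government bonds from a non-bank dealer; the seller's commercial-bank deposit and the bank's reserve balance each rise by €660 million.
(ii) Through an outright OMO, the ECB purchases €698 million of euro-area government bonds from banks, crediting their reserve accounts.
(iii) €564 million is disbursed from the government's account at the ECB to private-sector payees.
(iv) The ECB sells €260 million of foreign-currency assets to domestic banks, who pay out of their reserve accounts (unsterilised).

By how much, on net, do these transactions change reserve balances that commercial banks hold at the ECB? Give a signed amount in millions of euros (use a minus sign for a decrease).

Asset purchase (from non-banks) €660 million: the ECB pays by crediting reserve accounts → +€660M.
OMO purchase (from banks) €698 million: the ECB pays by crediting reserve accounts → +€698M.
Government spending €564 million: government payments flow into bank reserve accounts → +€564M.
FX sale €260 million: the buying banks pay out of their reserve balances → −€260M.
Net: 660 + 698 + 564 − 260 = +€1662 million.

+€1662 million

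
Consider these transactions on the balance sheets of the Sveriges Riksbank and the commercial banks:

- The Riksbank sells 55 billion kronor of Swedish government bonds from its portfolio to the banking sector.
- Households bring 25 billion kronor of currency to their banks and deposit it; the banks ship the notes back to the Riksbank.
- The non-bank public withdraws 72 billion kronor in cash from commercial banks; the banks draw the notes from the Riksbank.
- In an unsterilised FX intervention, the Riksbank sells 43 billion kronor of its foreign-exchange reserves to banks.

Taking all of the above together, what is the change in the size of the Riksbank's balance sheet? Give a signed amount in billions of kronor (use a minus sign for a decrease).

Riksbank balance sheet:
  Assets:      Securities −55B, Foreign assets −43B
  Liabilities: Bank reserves −145B, Currency in circulation +47B
Commercial banking system:
  Assets:      Reserves at CB −145B, Securities +55B, Foreign assets +43B
  Liabilities: Checkable deposits −47B
Change in total Riksbank assets = -98 billion.

-98 billion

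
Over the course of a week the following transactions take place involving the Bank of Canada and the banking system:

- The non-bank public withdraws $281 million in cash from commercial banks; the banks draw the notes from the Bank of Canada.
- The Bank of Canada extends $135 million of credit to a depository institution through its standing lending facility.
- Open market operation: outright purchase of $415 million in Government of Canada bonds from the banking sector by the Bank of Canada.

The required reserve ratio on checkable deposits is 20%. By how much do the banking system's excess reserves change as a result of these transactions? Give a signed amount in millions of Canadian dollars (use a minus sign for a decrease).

Currency withdrawal $281 million: reserves −$281M, deposits −$281M.
Discount-window loan $135 million: reserves +$135M, deposits 0.
OMO purchase (from banks) $415 million: reserves +$415M, deposits 0.
Totals: Δreserves = +$269M, Δdeposits = −$281M.
Δrequired reserves = 20% × −$281M = −$56.2M.
Δexcess reserves = Δreserves − Δrequired = +$269M − (−$56.2M) = +$325.2 million.

+$325.2 million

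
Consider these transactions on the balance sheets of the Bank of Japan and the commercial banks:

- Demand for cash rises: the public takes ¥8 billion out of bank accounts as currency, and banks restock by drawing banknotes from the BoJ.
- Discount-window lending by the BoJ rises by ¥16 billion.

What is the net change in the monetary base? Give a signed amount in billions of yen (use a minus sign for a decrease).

BoJ balance sheet:
  Assets:      Loans to banks +¥16B
  Liabilities: Bank reserves +¥8B, Currency in circulation +¥8B
Commercial banking system:
  Assets:      Reserves at CB +¥8B
  Liabilities: Checkable deposits −¥8B, Borrowings from CB +¥16B
Monetary base = currency + reserves: +¥8B + (+¥8B) = +¥16 billion.

+¥16 billion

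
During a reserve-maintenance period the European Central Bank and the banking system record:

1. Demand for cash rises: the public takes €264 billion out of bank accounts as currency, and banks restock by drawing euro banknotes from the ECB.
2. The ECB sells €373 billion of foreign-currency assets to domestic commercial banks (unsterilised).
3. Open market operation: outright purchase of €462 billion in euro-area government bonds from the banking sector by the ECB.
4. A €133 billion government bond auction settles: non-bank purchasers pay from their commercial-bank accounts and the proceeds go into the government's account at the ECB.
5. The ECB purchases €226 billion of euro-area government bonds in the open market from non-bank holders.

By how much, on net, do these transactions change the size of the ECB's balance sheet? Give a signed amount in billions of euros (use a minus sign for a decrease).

+€315 billion

Currency withdrawal €264 billion: only the composition of liabilities changes → 0.
FX sale €373 billion: an ECB asset is shed → −€373B.
OMO purchase (from banks) €462 billion: an ECB asset is acquired → +€462B.
Government account inflow €133 billion: only the composition of liabilities changes → 0.
Asset purchase (from non-banks) €226 billion: an ECB asset is acquired → +€226B.
Net: 0 − 373 + 462 + 0 + 226 = +€315 billion.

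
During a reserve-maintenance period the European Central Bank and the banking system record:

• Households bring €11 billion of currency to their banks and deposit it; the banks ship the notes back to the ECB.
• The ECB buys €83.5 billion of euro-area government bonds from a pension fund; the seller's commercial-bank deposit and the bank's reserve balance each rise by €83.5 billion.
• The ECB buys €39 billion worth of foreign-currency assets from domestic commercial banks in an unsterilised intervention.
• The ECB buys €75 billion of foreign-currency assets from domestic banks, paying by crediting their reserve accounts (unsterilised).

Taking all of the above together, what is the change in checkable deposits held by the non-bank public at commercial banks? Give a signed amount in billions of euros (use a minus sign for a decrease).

ECB balance sheet:
  Assets:      Securities +€83.5B, Foreign assets +€114B
  Liabilities: Bank reserves +€208.5B, Currency in circulation −€11B
Commercial banking system:
  Assets:      Reserves at CB +€208.5B, Foreign assets −€114B
  Liabilities: Checkable deposits +€94.5B
So the change in checkable deposits held by the non-bank public at commercial banks is +€94.5 billion.

+€94.5 billion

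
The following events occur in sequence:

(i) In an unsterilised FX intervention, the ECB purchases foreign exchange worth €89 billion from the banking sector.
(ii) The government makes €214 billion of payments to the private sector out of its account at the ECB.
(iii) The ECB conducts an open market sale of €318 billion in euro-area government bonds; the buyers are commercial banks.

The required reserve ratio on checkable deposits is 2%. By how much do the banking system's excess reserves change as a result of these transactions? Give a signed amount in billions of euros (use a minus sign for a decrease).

-€19.28 billion

FX purchase €89 billion: reserves +€89B, deposits 0.
Government spending €214 billion: reserves +€214B, deposits +€214B.
OMO sale (to banks) €318 billion: reserves −€318B, deposits 0.
Totals: Δreserves = −€15B, Δdeposits = +€214B.
Δrequired reserves = 2% × +€214B = +€4.28B.
Δexcess reserves = Δreserves − Δrequired = −€15B − (+€4.28B) = -€19.28 billion.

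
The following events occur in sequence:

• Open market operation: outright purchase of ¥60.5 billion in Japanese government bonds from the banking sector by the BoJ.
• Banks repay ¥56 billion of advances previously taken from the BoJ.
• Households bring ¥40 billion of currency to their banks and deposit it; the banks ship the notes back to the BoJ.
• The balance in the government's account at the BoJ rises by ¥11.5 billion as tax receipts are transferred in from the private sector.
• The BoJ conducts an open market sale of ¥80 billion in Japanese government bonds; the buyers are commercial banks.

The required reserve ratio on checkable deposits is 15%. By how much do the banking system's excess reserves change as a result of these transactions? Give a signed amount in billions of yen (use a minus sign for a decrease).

OMO purchase (from banks) ¥60.5 billion: reserves +¥60.5B, deposits 0.
Discount-window repayment ¥56 billion: reserves −¥56B, deposits 0.
Currency deposit ¥40 billion: reserves +¥40B, deposits +¥40B.
Government account inflow ¥11.5 billion: reserves −¥11.5B, deposits −¥11.5B.
OMO sale (to banks) ¥80 billion: reserves −¥80B, deposits 0.
Totals: Δreserves = −¥47B, Δdeposits = +¥28.5B.
Δrequired reserves = 15% × +¥28.5B = +¥4.275B.
Δexcess reserves = Δreserves − Δrequired = −¥47B − (+¥4.275B) = -¥51.275 billion.

-¥51.275 billion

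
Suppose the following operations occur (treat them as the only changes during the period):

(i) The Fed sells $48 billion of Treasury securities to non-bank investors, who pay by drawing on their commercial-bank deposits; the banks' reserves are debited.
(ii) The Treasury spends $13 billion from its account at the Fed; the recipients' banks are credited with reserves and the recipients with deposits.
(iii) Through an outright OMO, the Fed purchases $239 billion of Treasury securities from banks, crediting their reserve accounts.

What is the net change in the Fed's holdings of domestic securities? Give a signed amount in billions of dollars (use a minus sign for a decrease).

+$191 billion

Fed balance sheet:
  Assets:      Securities +$191B
  Liabilities: Bank reserves +$204B, Government deposits −$13B
So the change in the Fed's holdings of domestic securities is +$191 billion.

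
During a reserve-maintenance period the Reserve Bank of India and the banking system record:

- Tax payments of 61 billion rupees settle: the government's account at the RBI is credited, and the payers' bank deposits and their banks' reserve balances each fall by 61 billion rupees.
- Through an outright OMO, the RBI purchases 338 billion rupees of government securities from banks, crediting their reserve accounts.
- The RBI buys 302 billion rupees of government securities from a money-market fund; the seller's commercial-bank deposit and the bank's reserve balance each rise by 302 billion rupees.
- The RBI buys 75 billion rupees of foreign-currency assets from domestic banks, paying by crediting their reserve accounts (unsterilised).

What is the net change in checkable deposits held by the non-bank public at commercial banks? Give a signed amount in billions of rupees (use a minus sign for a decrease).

+241 billion

RBI balance sheet:
  Assets:      Securities +640B, Foreign assets +75B
  Liabilities: Bank reserves +654B, Government deposits +61B
Commercial banking system:
  Assets:      Reserves at CB +654B, Securities −338B, Foreign assets −75B
  Liabilities: Checkable deposits +241B
So the change in checkable deposits held by the non-bank public at commercial banks is +241 billion.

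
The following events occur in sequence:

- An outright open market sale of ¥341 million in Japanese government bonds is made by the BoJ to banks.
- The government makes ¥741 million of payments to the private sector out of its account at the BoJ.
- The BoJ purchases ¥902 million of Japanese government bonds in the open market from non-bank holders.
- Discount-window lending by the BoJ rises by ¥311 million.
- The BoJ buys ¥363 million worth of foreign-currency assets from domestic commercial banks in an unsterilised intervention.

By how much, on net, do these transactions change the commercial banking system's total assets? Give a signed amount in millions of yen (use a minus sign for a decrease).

OMO sale (to banks) ¥341 million: just an asset swap on bank balance sheets → 0.
Government spending ¥741 million: bank balance sheets expand → +¥741M.
Asset purchase (from non-banks) ¥902 million: bank balance sheets expand → +¥902M.
Discount-window loan ¥311 million: bank balance sheets expand → +¥311M.
FX purchase ¥363 million: just an asset swap on bank balance sheets → 0.
Net: 0 + 741 + 902 + 311 + 0 = +¥1954 million.

+¥1954 million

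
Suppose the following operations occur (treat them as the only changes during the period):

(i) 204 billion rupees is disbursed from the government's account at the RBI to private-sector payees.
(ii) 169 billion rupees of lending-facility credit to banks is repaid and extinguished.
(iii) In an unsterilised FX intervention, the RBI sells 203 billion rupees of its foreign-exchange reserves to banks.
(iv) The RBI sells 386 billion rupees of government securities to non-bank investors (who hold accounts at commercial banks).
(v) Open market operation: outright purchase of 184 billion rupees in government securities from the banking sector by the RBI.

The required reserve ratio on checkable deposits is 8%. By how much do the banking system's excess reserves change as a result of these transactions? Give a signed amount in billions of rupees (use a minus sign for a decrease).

-355.44 billion

Government spending 204 billion rupees: reserves +204B, deposits +204B.
Discount-window repayment 169 billion rupees: reserves −169B, deposits 0.
FX sale 203 billion rupees: reserves −203B, deposits 0.
Asset sale (to non-banks) 386 billion rupees: reserves −386B, deposits −386B.
OMO purchase (from banks) 184 billion rupees: reserves +184B, deposits 0.
Totals: Δreserves = −370B, Δdeposits = −182B.
Δrequired reserves = 8% × −182B = −14.56B.
Δexcess reserves = Δreserves − Δrequired = −370B − (−14.56B) = -355.44 billion.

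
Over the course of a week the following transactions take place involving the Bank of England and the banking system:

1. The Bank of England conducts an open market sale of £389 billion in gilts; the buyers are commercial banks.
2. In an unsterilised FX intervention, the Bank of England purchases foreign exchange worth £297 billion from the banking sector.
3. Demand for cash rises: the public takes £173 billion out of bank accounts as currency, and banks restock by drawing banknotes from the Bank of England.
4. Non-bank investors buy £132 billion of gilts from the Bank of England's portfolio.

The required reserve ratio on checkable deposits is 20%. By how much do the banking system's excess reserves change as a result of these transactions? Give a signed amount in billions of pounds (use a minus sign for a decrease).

-£336 billion

OMO sale (to banks) £389 billion: reserves −£389B, deposits 0.
FX purchase £297 billion: reserves +£297B, deposits 0.
Currency withdrawal £173 billion: reserves −£173B, deposits −£173B.
Asset sale (to non-banks) £132 billion: reserves −£132B, deposits −£132B.
Totals: Δreserves = −£397B, Δdeposits = −£305B.
Δrequired reserves = 20% × −£305B = −£61B.
Δexcess reserves = Δreserves − Δrequired = −£397B − (−£61B) = -£336 billion.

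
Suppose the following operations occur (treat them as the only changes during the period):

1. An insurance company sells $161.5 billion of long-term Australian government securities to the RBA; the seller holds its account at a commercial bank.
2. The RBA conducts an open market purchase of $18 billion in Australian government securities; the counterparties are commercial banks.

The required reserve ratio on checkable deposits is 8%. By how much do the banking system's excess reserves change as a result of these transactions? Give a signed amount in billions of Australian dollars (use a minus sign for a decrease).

+$166.58 billion

Asset purchase (from non-banks) $161.5 billion: reserves +$161.5B, deposits +$161.5B.
OMO purchase (from banks) $18 billion: reserves +$18B, deposits 0.
Totals: Δreserves = +$179.5B, Δdeposits = +$161.5B.
Δrequired reserves = 8% × +$161.5B = +$12.92B.
Δexcess reserves = Δreserves − Δrequired = +$179.5B − (+$12.92B) = +$166.58 billion.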